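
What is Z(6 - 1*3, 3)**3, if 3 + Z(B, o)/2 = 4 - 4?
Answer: -216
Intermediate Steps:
Z(B, o) = -6 (Z(B, o) = -6 + 2*(4 - 4) = -6 + 2*0 = -6 + 0 = -6)
Z(6 - 1*3, 3)**3 = (-6)**3 = -216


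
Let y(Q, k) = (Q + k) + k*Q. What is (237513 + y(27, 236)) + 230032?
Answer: 474180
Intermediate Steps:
y(Q, k) = Q + k + Q*k (y(Q, k) = (Q + k) + Q*k = Q + k + Q*k)
(237513 + y(27, 236)) + 230032 = (237513 + (27 + 236 + 27*236)) + 230032 = (237513 + (27 + 236 + 6372)) + 230032 = (237513 + 6635) + 230032 = 244148 + 230032 = 474180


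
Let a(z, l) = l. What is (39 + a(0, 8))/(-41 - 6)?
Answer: -1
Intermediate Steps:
(39 + a(0, 8))/(-41 - 6) = (39 + 8)/(-41 - 6) = 47/(-47) = 47*(-1/47) = -1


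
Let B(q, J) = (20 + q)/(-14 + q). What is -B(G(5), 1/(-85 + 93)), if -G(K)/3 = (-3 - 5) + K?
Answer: 29/5 ≈ 5.8000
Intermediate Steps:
G(K) = 24 - 3*K (G(K) = -3*((-3 - 5) + K) = -3*(-8 + K) = 24 - 3*K)
B(q, J) = (20 + q)/(-14 + q)
-B(G(5), 1/(-85 + 93)) = -(20 + (24 - 3*5))/(-14 + (24 - 3*5)) = -(20 + (24 - 15))/(-14 + (24 - 15)) = -(20 + 9)/(-14 + 9) = -29/(-5) = -(-1)*29/5 = -1*(-29/5) = 29/5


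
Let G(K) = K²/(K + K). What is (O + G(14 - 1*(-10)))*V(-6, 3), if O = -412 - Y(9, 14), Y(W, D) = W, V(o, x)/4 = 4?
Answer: -6544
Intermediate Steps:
V(o, x) = 16 (V(o, x) = 4*4 = 16)
G(K) = K/2 (G(K) = K²/((2*K)) = (1/(2*K))*K² = K/2)
O = -421 (O = -412 - 1*9 = -412 - 9 = -421)
(O + G(14 - 1*(-10)))*V(-6, 3) = (-421 + (14 - 1*(-10))/2)*16 = (-421 + (14 + 10)/2)*16 = (-421 + (½)*24)*16 = (-421 + 12)*16 = -409*16 = -6544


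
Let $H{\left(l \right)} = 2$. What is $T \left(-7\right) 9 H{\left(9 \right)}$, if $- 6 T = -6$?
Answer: $-126$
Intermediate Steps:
$T = 1$ ($T = \left(- \frac{1}{6}\right) \left(-6\right) = 1$)
$T \left(-7\right) 9 H{\left(9 \right)} = 1 \left(-7\right) 9 \cdot 2 = \left(-7\right) 9 \cdot 2 = \left(-63\right) 2 = -126$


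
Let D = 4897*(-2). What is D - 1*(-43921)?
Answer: 34127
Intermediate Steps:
D = -9794
D - 1*(-43921) = -9794 - 1*(-43921) = -9794 + 43921 = 34127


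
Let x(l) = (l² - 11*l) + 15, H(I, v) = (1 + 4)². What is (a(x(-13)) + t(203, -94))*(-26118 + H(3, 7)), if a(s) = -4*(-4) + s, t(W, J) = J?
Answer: -6497157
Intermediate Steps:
H(I, v) = 25 (H(I, v) = 5² = 25)
x(l) = 15 + l² - 11*l
a(s) = 16 + s
(a(x(-13)) + t(203, -94))*(-26118 + H(3, 7)) = ((16 + (15 + (-13)² - 11*(-13))) - 94)*(-26118 + 25) = ((16 + (15 + 169 + 143)) - 94)*(-26093) = ((16 + 327) - 94)*(-26093) = (343 - 94)*(-26093) = 249*(-26093) = -6497157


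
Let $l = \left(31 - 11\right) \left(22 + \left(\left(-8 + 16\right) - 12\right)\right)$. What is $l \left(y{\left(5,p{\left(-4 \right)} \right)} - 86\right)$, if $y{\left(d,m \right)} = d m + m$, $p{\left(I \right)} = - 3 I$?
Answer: $-5040$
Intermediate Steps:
$y{\left(d,m \right)} = m + d m$
$l = 360$ ($l = 20 \left(22 + \left(8 - 12\right)\right) = 20 \left(22 - 4\right) = 20 \cdot 18 = 360$)
$l \left(y{\left(5,p{\left(-4 \right)} \right)} - 86\right) = 360 \left(\left(-3\right) \left(-4\right) \left(1 + 5\right) - 86\right) = 360 \left(12 \cdot 6 - 86\right) = 360 \left(72 - 86\right) = 360 \left(-14\right) = -5040$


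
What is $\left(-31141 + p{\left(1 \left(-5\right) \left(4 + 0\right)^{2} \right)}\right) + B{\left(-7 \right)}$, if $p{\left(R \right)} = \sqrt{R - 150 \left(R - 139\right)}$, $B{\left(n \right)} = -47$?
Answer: $-31188 + \sqrt{32770} \approx -31007.0$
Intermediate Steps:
$p{\left(R \right)} = \sqrt{20850 - 149 R}$ ($p{\left(R \right)} = \sqrt{R - 150 \left(-139 + R\right)} = \sqrt{R - \left(-20850 + 150 R\right)} = \sqrt{20850 - 149 R}$)
$\left(-31141 + p{\left(1 \left(-5\right) \left(4 + 0\right)^{2} \right)}\right) + B{\left(-7 \right)} = \left(-31141 + \sqrt{20850 - 149 \cdot 1 \left(-5\right) \left(4 + 0\right)^{2}}\right) - 47 = \left(-31141 + \sqrt{20850 - 149 \left(- 5 \cdot 4^{2}\right)}\right) - 47 = \left(-31141 + \sqrt{20850 - 149 \left(\left(-5\right) 16\right)}\right) - 47 = \left(-31141 + \sqrt{20850 - -11920}\right) - 47 = \left(-31141 + \sqrt{20850 + 11920}\right) - 47 = \left(-31141 + \sqrt{32770}\right) - 47 = -31188 + \sqrt{32770}$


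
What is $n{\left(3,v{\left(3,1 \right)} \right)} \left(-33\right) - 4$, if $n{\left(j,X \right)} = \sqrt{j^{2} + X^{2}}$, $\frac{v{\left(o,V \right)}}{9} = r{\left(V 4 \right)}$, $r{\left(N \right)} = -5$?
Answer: $-4 - 99 \sqrt{226} \approx -1492.3$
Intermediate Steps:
$v{\left(o,V \right)} = -45$ ($v{\left(o,V \right)} = 9 \left(-5\right) = -45$)
$n{\left(j,X \right)} = \sqrt{X^{2} + j^{2}}$
$n{\left(3,v{\left(3,1 \right)} \right)} \left(-33\right) - 4 = \sqrt{\left(-45\right)^{2} + 3^{2}} \left(-33\right) - 4 = \sqrt{2025 + 9} \left(-33\right) - 4 = \sqrt{2034} \left(-33\right) - 4 = 3 \sqrt{226} \left(-33\right) - 4 = - 99 \sqrt{226} - 4 = -4 - 99 \sqrt{226}$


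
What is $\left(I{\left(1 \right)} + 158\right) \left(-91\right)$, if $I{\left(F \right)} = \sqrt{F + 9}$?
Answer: $-14378 - 91 \sqrt{10} \approx -14666.0$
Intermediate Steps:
$I{\left(F \right)} = \sqrt{9 + F}$
$\left(I{\left(1 \right)} + 158\right) \left(-91\right) = \left(\sqrt{9 + 1} + 158\right) \left(-91\right) = \left(\sqrt{10} + 158\right) \left(-91\right) = \left(158 + \sqrt{10}\right) \left(-91\right) = -14378 - 91 \sqrt{10}$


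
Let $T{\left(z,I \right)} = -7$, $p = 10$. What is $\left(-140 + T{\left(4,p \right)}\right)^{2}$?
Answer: $21609$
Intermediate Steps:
$\left(-140 + T{\left(4,p \right)}\right)^{2} = \left(-140 - 7\right)^{2} = \left(-147\right)^{2} = 21609$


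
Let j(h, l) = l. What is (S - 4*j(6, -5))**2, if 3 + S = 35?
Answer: 2704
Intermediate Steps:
S = 32 (S = -3 + 35 = 32)
(S - 4*j(6, -5))**2 = (32 - 4*(-5))**2 = (32 + 20)**2 = 52**2 = 2704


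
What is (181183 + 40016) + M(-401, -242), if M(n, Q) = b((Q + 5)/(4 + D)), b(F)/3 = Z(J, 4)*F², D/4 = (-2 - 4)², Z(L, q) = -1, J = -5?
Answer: 4844974389/21904 ≈ 2.2119e+5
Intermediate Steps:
D = 144 (D = 4*(-2 - 4)² = 4*(-6)² = 4*36 = 144)
b(F) = -3*F² (b(F) = 3*(-F²) = -3*F²)
M(n, Q) = -3*(5/148 + Q/148)² (M(n, Q) = -3*(Q + 5)²/(4 + 144)² = -3*(5 + Q)²/21904 = -3*(5/148 + Q/148)²)
(181183 + 40016) + M(-401, -242) = (181183 + 40016) - 3*(5 - 242)²/21904 = 221199 - 3/21904*(-237)² = 221199 - 3/21904*56169 = 221199 - 168507/21904 = 4844974389/21904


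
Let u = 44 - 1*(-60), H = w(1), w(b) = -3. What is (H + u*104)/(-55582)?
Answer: -10813/55582 ≈ -0.19454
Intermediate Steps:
H = -3
u = 104 (u = 44 + 60 = 104)
(H + u*104)/(-55582) = (-3 + 104*104)/(-55582) = (-3 + 10816)*(-1/55582) = 10813*(-1/55582) = -10813/55582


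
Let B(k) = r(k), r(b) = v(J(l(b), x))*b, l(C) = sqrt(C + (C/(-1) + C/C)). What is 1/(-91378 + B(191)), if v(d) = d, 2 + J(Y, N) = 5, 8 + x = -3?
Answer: -1/90805 ≈ -1.1013e-5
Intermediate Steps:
x = -11 (x = -8 - 3 = -11)
l(C) = 1 (l(C) = sqrt(C + (C*(-1) + 1)) = sqrt(C + (-C + 1)) = sqrt(C + (1 - C)) = sqrt(1) = 1)
J(Y, N) = 3 (J(Y, N) = -2 + 5 = 3)
r(b) = 3*b
B(k) = 3*k
1/(-91378 + B(191)) = 1/(-91378 + 3*191) = 1/(-91378 + 573) = 1/(-90805) = -1/90805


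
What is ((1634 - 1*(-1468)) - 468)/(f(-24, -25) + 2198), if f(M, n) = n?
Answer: 2634/2173 ≈ 1.2121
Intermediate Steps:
((1634 - 1*(-1468)) - 468)/(f(-24, -25) + 2198) = ((1634 - 1*(-1468)) - 468)/(-25 + 2198) = ((1634 + 1468) - 468)/2173 = (3102 - 468)*(1/2173) = 2634*(1/2173) = 2634/2173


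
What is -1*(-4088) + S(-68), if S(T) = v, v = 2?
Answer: 4090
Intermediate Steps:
S(T) = 2
-1*(-4088) + S(-68) = -1*(-4088) + 2 = 4088 + 2 = 4090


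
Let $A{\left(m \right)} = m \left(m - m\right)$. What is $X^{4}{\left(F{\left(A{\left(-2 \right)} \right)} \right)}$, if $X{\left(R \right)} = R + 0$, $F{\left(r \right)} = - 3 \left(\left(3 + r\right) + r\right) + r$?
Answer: $6561$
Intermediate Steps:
$A{\left(m \right)} = 0$ ($A{\left(m \right)} = m 0 = 0$)
$F{\left(r \right)} = -9 - 5 r$ ($F{\left(r \right)} = - 3 \left(3 + 2 r\right) + r = \left(-9 - 6 r\right) + r = -9 - 5 r$)
$X{\left(R \right)} = R$
$X^{4}{\left(F{\left(A{\left(-2 \right)} \right)} \right)} = \left(-9 - 0\right)^{4} = \left(-9 + 0\right)^{4} = \left(-9\right)^{4} = 6561$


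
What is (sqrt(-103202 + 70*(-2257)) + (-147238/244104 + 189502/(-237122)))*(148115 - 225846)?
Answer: 225340962070763/2067229596 - 155462*I*sqrt(65298) ≈ 1.0901e+5 - 3.9726e+7*I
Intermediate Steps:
(sqrt(-103202 + 70*(-2257)) + (-147238/244104 + 189502/(-237122)))*(148115 - 225846) = (sqrt(-103202 - 157990) + (-147238*1/244104 + 189502*(-1/237122)))*(-77731) = (sqrt(-261192) + (-10517/17436 - 94751/118561))*(-77731) = (2*I*sqrt(65298) - 2898984473/2067229596)*(-77731) = (-2898984473/2067229596 + 2*I*sqrt(65298))*(-77731) = 225340962070763/2067229596 - 155462*I*sqrt(65298)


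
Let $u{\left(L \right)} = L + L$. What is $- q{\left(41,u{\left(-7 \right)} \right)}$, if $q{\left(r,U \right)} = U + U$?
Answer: $28$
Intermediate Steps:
$u{\left(L \right)} = 2 L$
$q{\left(r,U \right)} = 2 U$
$- q{\left(41,u{\left(-7 \right)} \right)} = - 2 \cdot 2 \left(-7\right) = - 2 \left(-14\right) = \left(-1\right) \left(-28\right) = 28$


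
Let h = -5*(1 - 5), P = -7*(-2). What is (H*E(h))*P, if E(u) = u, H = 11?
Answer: 3080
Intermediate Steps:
P = 14
h = 20 (h = -5*(-4) = 20)
(H*E(h))*P = (11*20)*14 = 220*14 = 3080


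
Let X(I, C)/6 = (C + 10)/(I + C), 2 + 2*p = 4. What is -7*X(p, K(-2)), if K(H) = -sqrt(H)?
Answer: -168 - 126*I*sqrt(2) ≈ -168.0 - 178.19*I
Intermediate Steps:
p = 1 (p = -1 + (1/2)*4 = -1 + 2 = 1)
X(I, C) = 6*(10 + C)/(C + I) (X(I, C) = 6*((C + 10)/(I + C)) = 6*((10 + C)/(C + I)) = 6*(10 + C)/(C + I))
-7*X(p, K(-2)) = -42*(10 - sqrt(-2))/(-sqrt(-2) + 1) = -42*(10 - I*sqrt(2))/(-I*sqrt(2) + 1) = -42*(10 - I*sqrt(2))/(1 - I*sqrt(2))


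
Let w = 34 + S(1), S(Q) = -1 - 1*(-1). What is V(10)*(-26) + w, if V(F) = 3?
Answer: -44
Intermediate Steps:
S(Q) = 0 (S(Q) = -1 + 1 = 0)
w = 34 (w = 34 + 0 = 34)
V(10)*(-26) + w = 3*(-26) + 34 = -78 + 34 = -44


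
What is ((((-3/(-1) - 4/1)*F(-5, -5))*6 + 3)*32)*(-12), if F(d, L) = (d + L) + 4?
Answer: -14976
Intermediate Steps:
F(d, L) = 4 + L + d (F(d, L) = (L + d) + 4 = 4 + L + d)
((((-3/(-1) - 4/1)*F(-5, -5))*6 + 3)*32)*(-12) = ((((-3/(-1) - 4/1)*(4 - 5 - 5))*6 + 3)*32)*(-12) = ((((-3*(-1) - 4*1)*(-6))*6 + 3)*32)*(-12) = ((((3 - 4)*(-6))*6 + 3)*32)*(-12) = ((-1*(-6)*6 + 3)*32)*(-12) = ((6*6 + 3)*32)*(-12) = ((36 + 3)*32)*(-12) = (39*32)*(-12) = 1248*(-12) = -14976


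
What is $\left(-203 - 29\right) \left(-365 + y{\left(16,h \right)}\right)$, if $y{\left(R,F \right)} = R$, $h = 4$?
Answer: $80968$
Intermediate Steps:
$\left(-203 - 29\right) \left(-365 + y{\left(16,h \right)}\right) = \left(-203 - 29\right) \left(-365 + 16\right) = \left(-232\right) \left(-349\right) = 80968$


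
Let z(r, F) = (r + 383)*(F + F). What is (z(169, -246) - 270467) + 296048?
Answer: -246003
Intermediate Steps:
z(r, F) = 2*F*(383 + r) (z(r, F) = (383 + r)*(2*F) = 2*F*(383 + r))
(z(169, -246) - 270467) + 296048 = (2*(-246)*(383 + 169) - 270467) + 296048 = (2*(-246)*552 - 270467) + 296048 = (-271584 - 270467) + 296048 = -542051 + 296048 = -246003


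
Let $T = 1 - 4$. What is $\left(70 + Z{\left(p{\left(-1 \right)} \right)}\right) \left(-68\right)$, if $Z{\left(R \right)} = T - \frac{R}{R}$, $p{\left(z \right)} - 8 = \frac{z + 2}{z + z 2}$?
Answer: $-4488$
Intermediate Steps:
$p{\left(z \right)} = 8 + \frac{2 + z}{3 z}$ ($p{\left(z \right)} = 8 + \frac{z + 2}{z + z 2} = 8 + \frac{2 + z}{z + 2 z} = 8 + \frac{2 + z}{3 z}$)
$T = -3$
$Z{\left(R \right)} = -4$ ($Z{\left(R \right)} = -3 - \frac{R}{R} = -3 - 1 = -4$)
$\left(70 + Z{\left(p{\left(-1 \right)} \right)}\right) \left(-68\right) = \left(70 - 4\right) \left(-68\right) = 66 \left(-68\right) = -4488$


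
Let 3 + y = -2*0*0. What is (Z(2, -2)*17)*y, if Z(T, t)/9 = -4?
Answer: 1836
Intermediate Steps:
y = -3 (y = -3 - 2*0*0 = -3 + 0*0 = -3 + 0 = -3)
Z(T, t) = -36 (Z(T, t) = 9*(-4) = -36)
(Z(2, -2)*17)*y = -36*17*(-3) = -612*(-3) = 1836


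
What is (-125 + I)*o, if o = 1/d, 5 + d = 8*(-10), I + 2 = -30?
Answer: 157/85 ≈ 1.8471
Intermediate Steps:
I = -32 (I = -2 - 30 = -32)
d = -85 (d = -5 + 8*(-10) = -5 - 80 = -85)
o = -1/85 (o = 1/(-85) = -1/85 ≈ -0.011765)
(-125 + I)*o = (-125 - 32)*(-1/85) = -157*(-1/85) = 157/85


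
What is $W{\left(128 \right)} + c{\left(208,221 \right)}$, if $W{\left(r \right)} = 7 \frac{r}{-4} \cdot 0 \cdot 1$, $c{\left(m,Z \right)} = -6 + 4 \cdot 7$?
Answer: $22$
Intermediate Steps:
$c{\left(m,Z \right)} = 22$ ($c{\left(m,Z \right)} = -6 + 28 = 22$)
$W{\left(r \right)} = 0$ ($W{\left(r \right)} = 7 r \left(- \frac{1}{4}\right) 0 = 7 \left(- \frac{r}{4}\right) 0 = - \frac{7 r}{4} \cdot 0 = 0$)
$W{\left(128 \right)} + c{\left(208,221 \right)} = 0 + 22 = 22$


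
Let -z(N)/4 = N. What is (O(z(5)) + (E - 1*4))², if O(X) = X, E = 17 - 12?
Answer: 361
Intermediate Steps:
E = 5
z(N) = -4*N
(O(z(5)) + (E - 1*4))² = (-4*5 + (5 - 1*4))² = (-20 + (5 - 4))² = (-20 + 1)² = (-19)² = 361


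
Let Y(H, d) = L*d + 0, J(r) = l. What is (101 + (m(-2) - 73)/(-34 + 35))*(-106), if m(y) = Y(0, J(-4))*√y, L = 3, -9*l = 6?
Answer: -2968 + 212*I*√2 ≈ -2968.0 + 299.81*I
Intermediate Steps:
l = -⅔ (l = -⅑*6 = -⅔ ≈ -0.66667)
J(r) = -⅔
Y(H, d) = 3*d (Y(H, d) = 3*d + 0 = 3*d)
m(y) = -2*√y (m(y) = (3*(-⅔))*√y = -2*√y)
(101 + (m(-2) - 73)/(-34 + 35))*(-106) = (101 + (-2*I*√2 - 73)/(-34 + 35))*(-106) = (101 + (-2*I*√2 - 73)/1)*(-106) = (101 + (-2*I*√2 - 73)*1)*(-106) = (101 + (-73 - 2*I*√2)*1)*(-106) = (101 + (-73 - 2*I*√2))*(-106) = (28 - 2*I*√2)*(-106) = -2968 + 212*I*√2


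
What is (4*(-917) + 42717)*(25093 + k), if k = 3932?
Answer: 1133397225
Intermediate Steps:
(4*(-917) + 42717)*(25093 + k) = (4*(-917) + 42717)*(25093 + 3932) = (-3668 + 42717)*29025 = 39049*29025 = 1133397225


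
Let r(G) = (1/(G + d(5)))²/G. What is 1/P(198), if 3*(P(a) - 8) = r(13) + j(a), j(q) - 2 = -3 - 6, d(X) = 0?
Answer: 2197/12450 ≈ 0.17647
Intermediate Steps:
j(q) = -7 (j(q) = 2 + (-3 - 6) = 2 - 9 = -7)
r(G) = G⁻³ (r(G) = (1/(G + 0))²/G = (1/G)²/G = 1/(G²*G) = G⁻³)
P(a) = 12450/2197 (P(a) = 8 + (13⁻³ - 7)/3 = 8 + (1/2197 - 7)/3 = 8 + (⅓)*(-15378/2197) = 8 - 5126/2197 = 12450/2197)
1/P(198) = 1/(12450/2197) = 2197/12450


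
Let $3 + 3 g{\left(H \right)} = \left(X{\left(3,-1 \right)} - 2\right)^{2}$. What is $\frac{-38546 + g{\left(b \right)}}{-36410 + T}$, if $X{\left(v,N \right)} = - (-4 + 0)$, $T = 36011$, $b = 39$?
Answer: $\frac{115637}{1197} \approx 96.606$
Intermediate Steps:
$X{\left(v,N \right)} = 4$ ($X{\left(v,N \right)} = \left(-1\right) \left(-4\right) = 4$)
$g{\left(H \right)} = \frac{1}{3}$ ($g{\left(H \right)} = -1 + \frac{\left(4 - 2\right)^{2}}{3} = -1 + \frac{2^{2}}{3} = -1 + \frac{1}{3} \cdot 4 = -1 + \frac{4}{3} = \frac{1}{3}$)
$\frac{-38546 + g{\left(b \right)}}{-36410 + T} = \frac{-38546 + \frac{1}{3}}{-36410 + 36011} = - \frac{115637}{3 \left(-399\right)} = \left(- \frac{115637}{3}\right) \left(- \frac{1}{399}\right) = \frac{115637}{1197}$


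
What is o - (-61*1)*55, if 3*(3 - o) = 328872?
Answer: -106266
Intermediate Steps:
o = -109621 (o = 3 - 1/3*328872 = 3 - 109624 = -109621)
o - (-61*1)*55 = -109621 - (-61*1)*55 = -109621 - (-61)*55 = -109621 - 1*(-3355) = -109621 + 3355 = -106266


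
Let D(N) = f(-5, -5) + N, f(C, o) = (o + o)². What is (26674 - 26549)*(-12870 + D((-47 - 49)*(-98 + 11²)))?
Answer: -1872250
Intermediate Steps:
f(C, o) = 4*o² (f(C, o) = (2*o)² = 4*o²)
D(N) = 100 + N (D(N) = 4*(-5)² + N = 4*25 + N = 100 + N)
(26674 - 26549)*(-12870 + D((-47 - 49)*(-98 + 11²))) = (26674 - 26549)*(-12870 + (100 + (-47 - 49)*(-98 + 11²))) = 125*(-12870 + (100 - 96*(-98 + 121))) = 125*(-12870 + (100 - 96*23)) = 125*(-12870 + (100 - 2208)) = 125*(-12870 - 2108) = 125*(-14978) = -1872250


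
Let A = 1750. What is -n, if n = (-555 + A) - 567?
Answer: -628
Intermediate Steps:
n = 628 (n = (-555 + 1750) - 567 = 1195 - 567 = 628)
-n = -1*628 = -628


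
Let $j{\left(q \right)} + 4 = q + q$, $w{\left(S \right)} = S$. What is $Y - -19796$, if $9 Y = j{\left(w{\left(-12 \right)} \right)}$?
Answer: $\frac{178136}{9} \approx 19793.0$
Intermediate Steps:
$j{\left(q \right)} = -4 + 2 q$ ($j{\left(q \right)} = -4 + \left(q + q\right) = -4 + 2 q$)
$Y = - \frac{28}{9}$ ($Y = \frac{-4 + 2 \left(-12\right)}{9} = \frac{-4 - 24}{9} = \frac{1}{9} \left(-28\right) = - \frac{28}{9} \approx -3.1111$)
$Y - -19796 = - \frac{28}{9} - -19796 = - \frac{28}{9} + 19796 = \frac{178136}{9}$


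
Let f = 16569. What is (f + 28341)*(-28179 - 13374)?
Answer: -1866145230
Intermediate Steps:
(f + 28341)*(-28179 - 13374) = (16569 + 28341)*(-28179 - 13374) = 44910*(-41553) = -1866145230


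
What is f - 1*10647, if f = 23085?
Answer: 12438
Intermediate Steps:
f - 1*10647 = 23085 - 1*10647 = 23085 - 10647 = 12438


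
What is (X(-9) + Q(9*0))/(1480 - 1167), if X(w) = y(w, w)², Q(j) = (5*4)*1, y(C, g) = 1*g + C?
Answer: 344/313 ≈ 1.0990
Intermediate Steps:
y(C, g) = C + g (y(C, g) = g + C = C + g)
Q(j) = 20 (Q(j) = 20*1 = 20)
X(w) = 4*w² (X(w) = (w + w)² = (2*w)² = 4*w²)
(X(-9) + Q(9*0))/(1480 - 1167) = (4*(-9)² + 20)/(1480 - 1167) = (4*81 + 20)/313 = (324 + 20)*(1/313) = 344*(1/313) = 344/313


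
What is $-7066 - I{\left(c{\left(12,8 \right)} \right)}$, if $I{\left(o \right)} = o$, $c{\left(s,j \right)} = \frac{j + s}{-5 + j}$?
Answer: $- \frac{21218}{3} \approx -7072.7$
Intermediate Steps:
$c{\left(s,j \right)} = \frac{j + s}{-5 + j}$
$-7066 - I{\left(c{\left(12,8 \right)} \right)} = -7066 - \frac{8 + 12}{-5 + 8} = -7066 - \frac{1}{3} \cdot 20 = -7066 - \frac{20}{3} = - \frac{21218}{3}$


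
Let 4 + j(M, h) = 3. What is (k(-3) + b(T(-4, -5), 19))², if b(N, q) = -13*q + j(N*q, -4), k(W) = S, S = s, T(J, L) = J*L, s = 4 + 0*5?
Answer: 59536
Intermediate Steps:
j(M, h) = -1 (j(M, h) = -4 + 3 = -1)
s = 4 (s = 4 + 0 = 4)
S = 4
k(W) = 4
b(N, q) = -1 - 13*q (b(N, q) = -13*q - 1 = -1 - 13*q)
(k(-3) + b(T(-4, -5), 19))² = (4 + (-1 - 13*19))² = (4 + (-1 - 247))² = (4 - 248)² = (-244)² = 59536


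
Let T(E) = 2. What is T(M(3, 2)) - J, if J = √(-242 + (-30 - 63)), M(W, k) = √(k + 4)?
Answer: 2 - I*√335 ≈ 2.0 - 18.303*I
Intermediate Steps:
M(W, k) = √(4 + k)
J = I*√335 (J = √(-242 - 93) = √(-335) = I*√335 ≈ 18.303*I)
T(M(3, 2)) - J = 2 - I*√335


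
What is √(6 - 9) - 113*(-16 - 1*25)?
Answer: 4633 + I*√3 ≈ 4633.0 + 1.732*I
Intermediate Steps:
√(6 - 9) - 113*(-16 - 1*25) = √(-3) - 113*(-16 - 25) = I*√3 - 113*(-41) = I*√3 + 4633 = 4633 + I*√3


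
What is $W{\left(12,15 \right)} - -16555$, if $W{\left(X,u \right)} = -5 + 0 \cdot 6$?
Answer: $16550$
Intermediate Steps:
$W{\left(X,u \right)} = -5$ ($W{\left(X,u \right)} = -5 + 0 = -5$)
$W{\left(12,15 \right)} - -16555 = -5 - -16555 = -5 + 16555 = 16550$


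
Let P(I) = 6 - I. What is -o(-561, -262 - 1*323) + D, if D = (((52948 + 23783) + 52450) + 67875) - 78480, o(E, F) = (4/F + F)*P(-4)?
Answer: 14557850/117 ≈ 1.2443e+5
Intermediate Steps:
o(E, F) = 10*F + 40/F (o(E, F) = (4/F + F)*(6 - 1*(-4)) = (F + 4/F)*(6 + 4) = (F + 4/F)*10 = 10*F + 40/F)
D = 118576 (D = ((76731 + 52450) + 67875) - 78480 = (129181 + 67875) - 78480 = 197056 - 78480 = 118576)
-o(-561, -262 - 1*323) + D = -(10*(-262 - 1*323) + 40/(-262 - 1*323)) + 118576 = -(10*(-262 - 323) + 40/(-262 - 323)) + 118576 = -(10*(-585) + 40/(-585)) + 118576 = -(-5850 + 40*(-1/585)) + 118576 = -(-5850 - 8/117) + 118576 = -1*(-684458/117) + 118576 = 684458/117 + 118576 = 14557850/117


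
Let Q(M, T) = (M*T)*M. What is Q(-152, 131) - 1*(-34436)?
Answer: 3061060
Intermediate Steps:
Q(M, T) = T*M**2
Q(-152, 131) - 1*(-34436) = 131*(-152)**2 - 1*(-34436) = 131*23104 + 34436 = 3026624 + 34436 = 3061060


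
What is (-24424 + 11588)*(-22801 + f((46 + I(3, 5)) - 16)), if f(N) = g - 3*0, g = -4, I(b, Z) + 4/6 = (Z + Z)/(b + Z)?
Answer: 292724980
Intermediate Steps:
I(b, Z) = -⅔ + 2*Z/(Z + b) (I(b, Z) = -⅔ + (Z + Z)/(b + Z) = -⅔ + (2*Z)/(Z + b) = -⅔ + 2*Z/(Z + b))
f(N) = -4 (f(N) = -4 - 3*0 = -4 + 0 = -4)
(-24424 + 11588)*(-22801 + f((46 + I(3, 5)) - 16)) = (-24424 + 11588)*(-22801 - 4) = -12836*(-22805) = 292724980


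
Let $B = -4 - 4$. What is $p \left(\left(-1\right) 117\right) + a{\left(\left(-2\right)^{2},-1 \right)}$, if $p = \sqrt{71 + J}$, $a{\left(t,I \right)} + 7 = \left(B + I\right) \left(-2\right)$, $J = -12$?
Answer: $11 - 117 \sqrt{59} \approx -887.69$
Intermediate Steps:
$B = -8$ ($B = -4 - 4 = -8$)
$a{\left(t,I \right)} = 9 - 2 I$ ($a{\left(t,I \right)} = -7 + \left(-8 + I\right) \left(-2\right) = -7 - \left(-16 + 2 I\right) = 9 - 2 I$)
$p = \sqrt{59}$ ($p = \sqrt{71 - 12} = \sqrt{59} \approx 7.6811$)
$p \left(\left(-1\right) 117\right) + a{\left(\left(-2\right)^{2},-1 \right)} = \sqrt{59} \left(\left(-1\right) 117\right) + \left(9 - -2\right) = \sqrt{59} \left(-117\right) + \left(9 + 2\right) = - 117 \sqrt{59} + 11 = 11 - 117 \sqrt{59}$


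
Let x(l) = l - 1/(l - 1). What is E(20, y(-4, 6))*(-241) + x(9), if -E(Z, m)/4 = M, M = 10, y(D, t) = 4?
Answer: 77191/8 ≈ 9648.9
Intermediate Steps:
E(Z, m) = -40 (E(Z, m) = -4*10 = -40)
x(l) = l - 1/(-1 + l)
E(20, y(-4, 6))*(-241) + x(9) = -40*(-241) + (-1 + 9² - 1*9)/(-1 + 9) = 9640 + (-1 + 81 - 9)/8 = 9640 + (⅛)*71 = 9640 + 71/8 = 77191/8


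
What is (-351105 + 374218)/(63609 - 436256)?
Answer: -23113/372647 ≈ -0.062024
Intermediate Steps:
(-351105 + 374218)/(63609 - 436256) = 23113/(-372647) = 23113*(-1/372647) = -23113/372647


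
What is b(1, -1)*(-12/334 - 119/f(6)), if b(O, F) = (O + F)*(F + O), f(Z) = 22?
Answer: 0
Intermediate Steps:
b(O, F) = (F + O)² (b(O, F) = (F + O)*(F + O) = (F + O)²)
b(1, -1)*(-12/334 - 119/f(6)) = (-1 + 1)²*(-12/334 - 119/22) = 0²*(-12*1/334 - 119*1/22) = 0*(-6/167 - 119/22) = 0*(-20005/3674) = 0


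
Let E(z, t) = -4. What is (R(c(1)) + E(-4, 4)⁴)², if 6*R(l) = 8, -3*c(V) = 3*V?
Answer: 595984/9 ≈ 66221.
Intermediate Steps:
c(V) = -V
R(l) = 4/3 (R(l) = (⅙)*8 = 4/3)
(R(c(1)) + E(-4, 4)⁴)² = (4/3 + (-4)⁴)² = (4/3 + 256)² = (772/3)² = 595984/9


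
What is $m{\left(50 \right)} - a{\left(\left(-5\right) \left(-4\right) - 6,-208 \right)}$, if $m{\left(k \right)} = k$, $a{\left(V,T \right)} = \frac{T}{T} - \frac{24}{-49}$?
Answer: $\frac{2377}{49} \approx 48.51$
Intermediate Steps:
$a{\left(V,T \right)} = \frac{73}{49}$ ($a{\left(V,T \right)} = 1 - - \frac{24}{49} = 1 + \frac{24}{49} = \frac{73}{49}$)
$m{\left(50 \right)} - a{\left(\left(-5\right) \left(-4\right) - 6,-208 \right)} = 50 - \frac{73}{49} = \frac{2377}{49}$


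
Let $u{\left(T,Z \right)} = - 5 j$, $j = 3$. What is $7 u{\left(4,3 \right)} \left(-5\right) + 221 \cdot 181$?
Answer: $40526$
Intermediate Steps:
$u{\left(T,Z \right)} = -15$ ($u{\left(T,Z \right)} = \left(-5\right) 3 = -15$)
$7 u{\left(4,3 \right)} \left(-5\right) + 221 \cdot 181 = 7 \left(-15\right) \left(-5\right) + 221 \cdot 181 = \left(-105\right) \left(-5\right) + 40001 = 525 + 40001 = 40526$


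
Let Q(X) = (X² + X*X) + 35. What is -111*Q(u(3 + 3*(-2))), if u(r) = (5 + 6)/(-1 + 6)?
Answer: -123987/25 ≈ -4959.5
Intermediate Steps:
u(r) = 11/5
Q(X) = 35 + 2*X² (Q(X) = (X² + X²) + 35 = 2*X² + 35 = 35 + 2*X²)
-111*Q(u(3 + 3*(-2))) = -111*(35 + 2*(11/5)²) = -111*(35 + 2*(121/25)) = -111*(35 + 242/25) = -111*1117/25 = -123987/25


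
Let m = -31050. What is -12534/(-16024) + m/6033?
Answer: -70321263/16112132 ≈ -4.3645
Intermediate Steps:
-12534/(-16024) + m/6033 = -12534/(-16024) - 31050/6033 = -12534*(-1/16024) - 31050*1/6033 = 6267/8012 - 10350/2011 = -70321263/16112132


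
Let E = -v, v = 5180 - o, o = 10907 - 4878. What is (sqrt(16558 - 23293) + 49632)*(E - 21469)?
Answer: -1023411840 - 20620*I*sqrt(6735) ≈ -1.0234e+9 - 1.6922e+6*I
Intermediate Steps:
o = 6029
v = -849 (v = 5180 - 1*6029 = 5180 - 6029 = -849)
E = 849 (E = -1*(-849) = 849)
(sqrt(16558 - 23293) + 49632)*(E - 21469) = (sqrt(16558 - 23293) + 49632)*(849 - 21469) = (sqrt(-6735) + 49632)*(-20620) = (I*sqrt(6735) + 49632)*(-20620) = (49632 + I*sqrt(6735))*(-20620) = -1023411840 - 20620*I*sqrt(6735)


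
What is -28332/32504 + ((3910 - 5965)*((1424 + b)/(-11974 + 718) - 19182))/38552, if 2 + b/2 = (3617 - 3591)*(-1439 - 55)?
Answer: 150048419150851/146925295888 ≈ 1021.3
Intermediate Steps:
b = -77692 (b = -4 + 2*((3617 - 3591)*(-1439 - 55)) = -4 + 2*(26*(-1494)) = -4 + 2*(-38844) = -4 - 77688 = -77692)
-28332/32504 + ((3910 - 5965)*((1424 + b)/(-11974 + 718) - 19182))/38552 = -28332/32504 + ((3910 - 5965)*((1424 - 77692)/(-11974 + 718) - 19182))/38552 = -28332*1/32504 - 2055*(-76268/(-11256) - 19182)*(1/38552) = -7083/8126 - 2055*(-76268*(-1/11256) - 19182)*(1/38552) = -7083/8126 - 2055*(19067/2814 - 19182)*(1/38552) = -7083/8126 - 2055*(-53959081/2814)*(1/38552) = -7083/8126 + (36961970485/938)*(1/38552) = -7083/8126 + 36961970485/36161776 = 150048419150851/146925295888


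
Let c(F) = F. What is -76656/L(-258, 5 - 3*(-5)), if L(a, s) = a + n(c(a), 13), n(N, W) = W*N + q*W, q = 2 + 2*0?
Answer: 38328/1793 ≈ 21.376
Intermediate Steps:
q = 2 (q = 2 + 0 = 2)
n(N, W) = 2*W + N*W (n(N, W) = W*N + 2*W = N*W + 2*W = 2*W + N*W)
L(a, s) = 26 + 14*a (L(a, s) = a + 13*(2 + a) = a + (26 + 13*a) = 26 + 14*a)
-76656/L(-258, 5 - 3*(-5)) = -76656/(26 + 14*(-258)) = -76656/(26 - 3612) = -76656/(-3586) = -76656*(-1/3586) = 38328/1793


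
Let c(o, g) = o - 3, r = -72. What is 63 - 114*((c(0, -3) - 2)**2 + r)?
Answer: 5421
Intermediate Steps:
c(o, g) = -3 + o
63 - 114*((c(0, -3) - 2)**2 + r) = 63 - 114*(((-3 + 0) - 2)**2 - 72) = 63 - 114*((-3 - 2)**2 - 72) = 63 - 114*((-5)**2 - 72) = 63 - 114*(25 - 72) = 63 - 114*(-47) = 63 + 5358 = 5421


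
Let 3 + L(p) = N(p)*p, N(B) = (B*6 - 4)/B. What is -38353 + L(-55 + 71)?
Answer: -38264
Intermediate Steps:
N(B) = (-4 + 6*B)/B (N(B) = (6*B - 4)/B = (-4 + 6*B)/B)
L(p) = -3 + p*(6 - 4/p) (L(p) = -3 + (6 - 4/p)*p = -3 + p*(6 - 4/p))
-38353 + L(-55 + 71) = -38353 + (-7 + 6*(-55 + 71)) = -38353 + (-7 + 6*16) = -38353 + (-7 + 96) = -38353 + 89 = -38264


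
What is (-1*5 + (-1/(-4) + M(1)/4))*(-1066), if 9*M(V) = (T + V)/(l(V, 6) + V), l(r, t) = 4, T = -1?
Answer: 10127/2 ≈ 5063.5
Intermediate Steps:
M(V) = (-1 + V)/(9*(4 + V)) (M(V) = ((-1 + V)/(4 + V))/9 = (-1 + V)/(9*(4 + V)))
(-1*5 + (-1/(-4) + M(1)/4))*(-1066) = (-1*5 + (-1/(-4) + ((-1 + 1)/(9*(4 + 1)))/4))*(-1066) = (-5 + (-1*(-¼) + ((⅑)*0/5)*(¼)))*(-1066) = (-5 + (¼ + ((⅑)*(⅕)*0)*(¼)))*(-1066) = (-5 + (¼ + 0*(¼)))*(-1066) = (-5 + (¼ + 0))*(-1066) = (-5 + ¼)*(-1066) = -19/4*(-1066) = 10127/2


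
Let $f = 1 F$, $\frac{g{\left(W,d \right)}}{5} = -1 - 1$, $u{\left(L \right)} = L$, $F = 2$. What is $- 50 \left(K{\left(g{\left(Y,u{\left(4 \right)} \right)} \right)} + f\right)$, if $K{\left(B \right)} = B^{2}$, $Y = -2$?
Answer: $-5100$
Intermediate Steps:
$g{\left(W,d \right)} = -10$ ($g{\left(W,d \right)} = 5 \left(-1 - 1\right) = 5 \left(-2\right) = -10$)
$f = 2$ ($f = 1 \cdot 2 = 2$)
$- 50 \left(K{\left(g{\left(Y,u{\left(4 \right)} \right)} \right)} + f\right) = - 50 \left(\left(-10\right)^{2} + 2\right) = - 50 \left(100 + 2\right) = \left(-50\right) 102 = -5100$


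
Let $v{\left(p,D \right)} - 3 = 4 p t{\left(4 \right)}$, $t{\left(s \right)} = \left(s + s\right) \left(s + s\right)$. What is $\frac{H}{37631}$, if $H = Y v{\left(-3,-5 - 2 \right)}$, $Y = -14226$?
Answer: $\frac{10882890}{37631} \approx 289.2$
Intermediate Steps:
$t{\left(s \right)} = 4 s^{2}$ ($t{\left(s \right)} = 2 s 2 s = 4 s^{2}$)
$v{\left(p,D \right)} = 3 + 256 p$ ($v{\left(p,D \right)} = 3 + 4 p 4 \cdot 4^{2} = 3 + 4 p 4 \cdot 16 = 3 + 4 p 64 = 3 + 256 p$)
$H = 10882890$ ($H = - 14226 \left(3 + 256 \left(-3\right)\right) = - 14226 \left(3 - 768\right) = \left(-14226\right) \left(-765\right) = 10882890$)
$\frac{H}{37631} = \frac{10882890}{37631}$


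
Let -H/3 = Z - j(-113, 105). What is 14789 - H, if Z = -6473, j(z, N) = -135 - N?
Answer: -3910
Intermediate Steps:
H = 18699 (H = -3*(-6473 - (-135 - 1*105)) = -3*(-6473 - (-135 - 105)) = -3*(-6473 - 1*(-240)) = -3*(-6473 + 240) = -3*(-6233) = 18699)
14789 - H = 14789 - 1*18699 = 14789 - 18699 = -3910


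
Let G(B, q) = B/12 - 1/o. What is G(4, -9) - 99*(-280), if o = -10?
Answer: 831613/30 ≈ 27720.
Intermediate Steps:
G(B, q) = 1/10 + B/12 (G(B, q) = B/12 - 1/(-10) = B*(1/12) - 1*(-1/10) = B/12 + 1/10 = 1/10 + B/12)
G(4, -9) - 99*(-280) = (1/10 + (1/12)*4) - 99*(-280) = (1/10 + 1/3) + 27720 = 13/30 + 27720 = 831613/30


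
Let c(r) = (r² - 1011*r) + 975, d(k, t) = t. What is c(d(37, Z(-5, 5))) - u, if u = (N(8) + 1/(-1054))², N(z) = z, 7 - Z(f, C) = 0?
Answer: -6795456309/1110916 ≈ -6117.0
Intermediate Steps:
Z(f, C) = 7 (Z(f, C) = 7 - 1*0 = 7 + 0 = 7)
u = 71081761/1110916 (u = (8 + 1/(-1054))² = (8 - 1/1054)² = (8431/1054)² = 71081761/1110916 ≈ 63.985)
c(r) = 975 + r² - 1011*r
c(d(37, Z(-5, 5))) - u = (975 + 7² - 1011*7) - 1*71081761/1110916 = (975 + 49 - 7077) - 71081761/1110916 = -6053 - 71081761/1110916 = -6795456309/1110916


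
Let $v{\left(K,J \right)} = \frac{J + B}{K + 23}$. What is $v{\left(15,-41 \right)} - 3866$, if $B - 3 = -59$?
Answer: $- \frac{147005}{38} \approx -3868.6$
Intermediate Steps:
$B = -56$ ($B = 3 - 59 = -56$)
$v{\left(K,J \right)} = \frac{-56 + J}{23 + K}$ ($v{\left(K,J \right)} = \frac{J - 56}{K + 23} = \frac{-56 + J}{23 + K}$)
$v{\left(15,-41 \right)} - 3866 = \frac{-56 - 41}{23 + 15} - 3866 = \frac{1}{38} \left(-97\right) - 3866 = - \frac{97}{38} - 3866 = - \frac{147005}{38}$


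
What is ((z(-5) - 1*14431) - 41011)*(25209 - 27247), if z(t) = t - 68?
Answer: 113139570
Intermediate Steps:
z(t) = -68 + t
((z(-5) - 1*14431) - 41011)*(25209 - 27247) = (((-68 - 5) - 1*14431) - 41011)*(25209 - 27247) = ((-73 - 14431) - 41011)*(-2038) = (-14504 - 41011)*(-2038) = -55515*(-2038) = 113139570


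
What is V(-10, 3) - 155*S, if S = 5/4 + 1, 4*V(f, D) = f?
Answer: -1405/4 ≈ -351.25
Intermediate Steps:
V(f, D) = f/4
S = 9/4 (S = (¼)*5 + 1 = 5/4 + 1 = 9/4 ≈ 2.2500)
V(-10, 3) - 155*S = (¼)*(-10) - 155*9/4 = -5/2 - 1395/4 = -1405/4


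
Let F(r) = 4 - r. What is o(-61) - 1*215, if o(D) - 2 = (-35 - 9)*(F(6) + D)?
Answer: 2559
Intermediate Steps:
o(D) = 90 - 44*D (o(D) = 2 + (-35 - 9)*((4 - 1*6) + D) = 2 - 44*((4 - 6) + D) = 2 - 44*(-2 + D) = 2 + (88 - 44*D) = 90 - 44*D)
o(-61) - 1*215 = (90 - 44*(-61)) - 1*215 = (90 + 2684) - 215 = 2774 - 215 = 2559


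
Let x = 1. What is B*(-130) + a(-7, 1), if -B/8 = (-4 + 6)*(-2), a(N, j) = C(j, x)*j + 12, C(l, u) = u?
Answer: -4147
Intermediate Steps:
a(N, j) = 12 + j (a(N, j) = 1*j + 12 = j + 12 = 12 + j)
B = 32 (B = -8*(-4 + 6)*(-2) = -16*(-2) = -8*(-4) = 32)
B*(-130) + a(-7, 1) = 32*(-130) + (12 + 1) = -4160 + 13 = -4147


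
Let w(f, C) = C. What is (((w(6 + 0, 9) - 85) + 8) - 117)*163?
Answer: -30155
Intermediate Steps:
(((w(6 + 0, 9) - 85) + 8) - 117)*163 = (((9 - 85) + 8) - 117)*163 = ((-76 + 8) - 117)*163 = (-68 - 117)*163 = -185*163 = -30155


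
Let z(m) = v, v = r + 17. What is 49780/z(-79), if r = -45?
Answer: -12445/7 ≈ -1777.9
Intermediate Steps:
v = -28 (v = -45 + 17 = -28)
z(m) = -28
49780/z(-79) = 49780/(-28) = 49780*(-1/28) = -12445/7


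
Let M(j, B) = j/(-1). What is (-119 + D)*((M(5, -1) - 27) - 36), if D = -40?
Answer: 10812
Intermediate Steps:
M(j, B) = -j (M(j, B) = j*(-1) = -j)
(-119 + D)*((M(5, -1) - 27) - 36) = (-119 - 40)*((-1*5 - 27) - 36) = -159*((-5 - 27) - 36) = -159*(-32 - 36) = -159*(-68) = 10812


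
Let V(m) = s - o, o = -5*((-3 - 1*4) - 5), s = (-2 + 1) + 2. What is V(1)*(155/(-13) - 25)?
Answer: 28320/13 ≈ 2178.5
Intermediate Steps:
s = 1 (s = -1 + 2 = 1)
o = 60 (o = -5*((-3 - 4) - 5) = -5*(-7 - 5) = -5*(-12) = 60)
V(m) = -59 (V(m) = 1 - 1*60 = 1 - 60 = -59)
V(1)*(155/(-13) - 25) = -59*(155/(-13) - 25) = -59*(155*(-1/13) - 25) = -59*(-155/13 - 25) = -59*(-480/13) = 28320/13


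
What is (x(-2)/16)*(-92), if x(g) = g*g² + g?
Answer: 115/2 ≈ 57.500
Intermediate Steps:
x(g) = g + g³ (x(g) = g³ + g = g + g³)
(x(-2)/16)*(-92) = ((-2 + (-2)³)/16)*(-92) = ((-2 - 8)/16)*(-92) = ((1/16)*(-10))*(-92) = -5/8*(-92) = 115/2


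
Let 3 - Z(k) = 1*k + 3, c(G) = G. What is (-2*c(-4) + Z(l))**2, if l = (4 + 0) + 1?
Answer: 9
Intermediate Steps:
l = 5 (l = 4 + 1 = 5)
Z(k) = -k (Z(k) = 3 - (1*k + 3) = 3 - (k + 3) = 3 - (3 + k) = 3 + (-3 - k) = -k)
(-2*c(-4) + Z(l))**2 = (-2*(-4) - 1*5)**2 = (8 - 5)**2 = 3**2 = 9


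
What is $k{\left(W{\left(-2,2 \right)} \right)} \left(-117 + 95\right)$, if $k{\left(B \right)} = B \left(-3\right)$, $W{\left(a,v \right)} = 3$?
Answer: $198$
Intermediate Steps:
$k{\left(B \right)} = - 3 B$
$k{\left(W{\left(-2,2 \right)} \right)} \left(-117 + 95\right) = \left(-3\right) 3 \left(-117 + 95\right) = \left(-9\right) \left(-22\right) = 198$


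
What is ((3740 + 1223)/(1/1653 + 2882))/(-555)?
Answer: -2734613/881330195 ≈ -0.0031028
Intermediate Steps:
((3740 + 1223)/(1/1653 + 2882))/(-555) = (4963/(1/1653 + 2882))*(-1/555) = (4963/(4763947/1653))*(-1/555) = (4963*(1653/4763947))*(-1/555) = (8203839/4763947)*(-1/555) = -2734613/881330195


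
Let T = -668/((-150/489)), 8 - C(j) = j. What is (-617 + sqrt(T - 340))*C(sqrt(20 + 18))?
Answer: -(8 - sqrt(38))*(3085 - sqrt(45942))/5 ≈ -1053.9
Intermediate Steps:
C(j) = 8 - j
T = 54442/25 (T = -668/((-150*1/489)) = -668/(-50/163) = -668*(-163/50) = 54442/25 ≈ 2177.7)
(-617 + sqrt(T - 340))*C(sqrt(20 + 18)) = (-617 + sqrt(54442/25 - 340))*(8 - sqrt(20 + 18)) = (-617 + sqrt(45942/25))*(8 - sqrt(38)) = (-617 + sqrt(45942)/5)*(8 - sqrt(38))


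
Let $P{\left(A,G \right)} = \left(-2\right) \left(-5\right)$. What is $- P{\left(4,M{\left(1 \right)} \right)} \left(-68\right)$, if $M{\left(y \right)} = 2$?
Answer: $680$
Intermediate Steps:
$P{\left(A,G \right)} = 10$
$- P{\left(4,M{\left(1 \right)} \right)} \left(-68\right) = - 10 \left(-68\right) = \left(-1\right) \left(-680\right) = 680$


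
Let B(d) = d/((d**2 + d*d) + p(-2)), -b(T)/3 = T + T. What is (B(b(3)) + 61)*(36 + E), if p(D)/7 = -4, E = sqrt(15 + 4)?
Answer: 340218/155 + 18901*sqrt(19)/310 ≈ 2460.7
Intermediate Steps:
E = sqrt(19) ≈ 4.3589
p(D) = -28 (p(D) = 7*(-4) = -28)
b(T) = -6*T (b(T) = -3*(T + T) = -6*T)
B(d) = d/(-28 + 2*d**2) (B(d) = d/((d**2 + d*d) - 28) = d/((d**2 + d**2) - 28) = d/(2*d**2 - 28) = d/(-28 + 2*d**2))
(B(b(3)) + 61)*(36 + E) = ((-6*3)/(2*(-14 + (-6*3)**2)) + 61)*(36 + sqrt(19)) = ((1/2)*(-18)/(-14 + (-18)**2) + 61)*(36 + sqrt(19)) = ((1/2)*(-18)/(-14 + 324) + 61)*(36 + sqrt(19)) = ((1/2)*(-18)/310 + 61)*(36 + sqrt(19)) = ((1/2)*(-18)*(1/310) + 61)*(36 + sqrt(19)) = (-9/310 + 61)*(36 + sqrt(19)) = 18901*(36 + sqrt(19))/310 = 340218/155 + 18901*sqrt(19)/310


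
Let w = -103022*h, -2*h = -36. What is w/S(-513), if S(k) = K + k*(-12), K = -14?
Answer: -927198/3071 ≈ -301.92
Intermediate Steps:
h = 18 (h = -½*(-36) = 18)
S(k) = -14 - 12*k (S(k) = -14 + k*(-12) = -14 - 12*k)
w = -1854396 (w = -103022*18 = -1854396)
w/S(-513) = -1854396/(-14 - 12*(-513)) = -1854396/(-14 + 6156) = -1854396/6142 = -1854396*1/6142 = -927198/3071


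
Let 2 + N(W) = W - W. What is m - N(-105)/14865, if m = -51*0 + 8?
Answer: 118922/14865 ≈ 8.0001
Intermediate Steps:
N(W) = -2 (N(W) = -2 + (W - W) = -2 + 0 = -2)
m = 8 (m = 0 + 8 = 8)
m - N(-105)/14865 = 8 - (-2)/14865 = 8 - 1*(-2/14865) = 8 + 2/14865 = 118922/14865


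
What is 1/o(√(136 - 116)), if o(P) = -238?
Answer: -1/238 ≈ -0.0042017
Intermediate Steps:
1/o(√(136 - 116)) = 1/(-238) = -1/238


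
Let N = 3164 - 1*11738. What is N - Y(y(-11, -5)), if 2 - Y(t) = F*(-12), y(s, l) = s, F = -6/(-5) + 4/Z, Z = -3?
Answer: -42872/5 ≈ -8574.4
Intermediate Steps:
F = -2/15 (F = -6/(-5) + 4/(-3) = -6*(-1/5) + 4*(-1/3) = 6/5 - 4/3 = -2/15 ≈ -0.13333)
Y(t) = 2/5 (Y(t) = 2 - (-2)*(-12)/15 = 2 - 1*8/5 = 2 - 8/5 = 2/5)
N = -8574 (N = 3164 - 11738 = -8574)
N - Y(y(-11, -5)) = -8574 - 1*2/5 = -8574 - 2/5 = -42872/5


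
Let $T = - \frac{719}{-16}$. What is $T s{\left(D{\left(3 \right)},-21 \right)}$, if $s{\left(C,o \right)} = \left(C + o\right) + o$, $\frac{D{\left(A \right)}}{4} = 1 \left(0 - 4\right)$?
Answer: $- \frac{20851}{8} \approx -2606.4$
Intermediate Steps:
$T = \frac{719}{16}$ ($T = \left(-719\right) \left(- \frac{1}{16}\right) = \frac{719}{16} \approx 44.938$)
$D{\left(A \right)} = -16$ ($D{\left(A \right)} = 4 \cdot 1 \left(0 - 4\right) = 4 \cdot 1 \left(-4\right) = 4 \left(-4\right) = -16$)
$s{\left(C,o \right)} = C + 2 o$
$T s{\left(D{\left(3 \right)},-21 \right)} = \frac{719 \left(-16 + 2 \left(-21\right)\right)}{16} = \frac{719 \left(-16 - 42\right)}{16} = \frac{719}{16} \left(-58\right) = - \frac{20851}{8}$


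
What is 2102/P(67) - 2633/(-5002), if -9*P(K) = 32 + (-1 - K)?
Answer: 1315592/2501 ≈ 526.03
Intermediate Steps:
P(K) = -31/9 + K/9 (P(K) = -(32 + (-1 - K))/9 = -(31 - K)/9 = -31/9 + K/9)
2102/P(67) - 2633/(-5002) = 2102/(-31/9 + (⅑)*67) - 2633/(-5002) = 2102/(-31/9 + 67/9) - 2633*(-1/5002) = 2102/4 + 2633/5002 = 2102*(¼) + 2633/5002 = 1051/2 + 2633/5002 = 1315592/2501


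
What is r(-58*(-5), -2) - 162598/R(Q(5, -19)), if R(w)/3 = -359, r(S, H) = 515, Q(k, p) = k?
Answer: 717253/1077 ≈ 665.97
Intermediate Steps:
R(w) = -1077 (R(w) = 3*(-359) = -1077)
r(-58*(-5), -2) - 162598/R(Q(5, -19)) = 515 - 162598/(-1077) = 515 - 162598*(-1)/1077 = 515 - 1*(-162598/1077) = 515 + 162598/1077 = 717253/1077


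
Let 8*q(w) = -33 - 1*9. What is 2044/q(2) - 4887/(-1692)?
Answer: -217955/564 ≈ -386.44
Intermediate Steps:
q(w) = -21/4 (q(w) = (-33 - 1*9)/8 = (-33 - 9)/8 = (⅛)*(-42) = -21/4)
2044/q(2) - 4887/(-1692) = 2044/(-21/4) - 4887/(-1692) = 2044*(-4/21) - 4887*(-1/1692) = -1168/3 + 543/188 = -217955/564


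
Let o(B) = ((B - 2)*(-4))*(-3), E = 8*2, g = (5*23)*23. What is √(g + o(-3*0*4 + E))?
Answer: √2813 ≈ 53.038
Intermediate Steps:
g = 2645 (g = 115*23 = 2645)
E = 16
o(B) = -24 + 12*B (o(B) = ((-2 + B)*(-4))*(-3) = (8 - 4*B)*(-3) = -24 + 12*B)
√(g + o(-3*0*4 + E)) = √(2645 + (-24 + 12*(-3*0*4 + 16))) = √(2645 + (-24 + 12*(0*4 + 16))) = √(2645 + (-24 + 12*(0 + 16))) = √(2645 + (-24 + 12*16)) = √(2645 + (-24 + 192)) = √(2645 + 168) = √2813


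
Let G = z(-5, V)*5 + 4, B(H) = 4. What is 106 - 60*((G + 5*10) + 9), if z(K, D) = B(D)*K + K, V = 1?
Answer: 3826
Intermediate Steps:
z(K, D) = 5*K (z(K, D) = 4*K + K = 5*K)
G = -121 (G = (5*(-5))*5 + 4 = -25*5 + 4 = -125 + 4 = -121)
106 - 60*((G + 5*10) + 9) = 106 - 60*((-121 + 5*10) + 9) = 106 - 60*((-121 + 50) + 9) = 106 - 60*(-71 + 9) = 106 - 60*(-62) = 106 + 3720 = 3826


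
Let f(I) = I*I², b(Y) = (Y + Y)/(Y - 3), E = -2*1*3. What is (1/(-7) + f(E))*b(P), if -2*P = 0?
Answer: 0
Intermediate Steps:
P = 0 (P = -½*0 = 0)
E = -6 (E = -2*3 = -6)
b(Y) = 2*Y/(-3 + Y) (b(Y) = (2*Y)/(-3 + Y) = 2*Y/(-3 + Y))
f(I) = I³
(1/(-7) + f(E))*b(P) = (1/(-7) + (-6)³)*(2*0/(-3 + 0)) = (-⅐ - 216)*(2*0/(-3)) = -3026*0*(-1)/(7*3) = -1513/7*0 = 0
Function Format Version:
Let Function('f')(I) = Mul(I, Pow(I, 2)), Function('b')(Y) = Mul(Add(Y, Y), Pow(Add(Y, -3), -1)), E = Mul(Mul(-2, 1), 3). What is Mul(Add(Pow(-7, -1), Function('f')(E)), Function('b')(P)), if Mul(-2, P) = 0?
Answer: 0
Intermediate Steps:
P = 0 (P = Mul(Rational(-1, 2), 0) = 0)
E = -6 (E = Mul(-2, 3) = -6)
Function('b')(Y) = Mul(2, Y, Pow(Add(-3, Y), -1)) (Function('b')(Y) = Mul(Mul(2, Y), Pow(Add(-3, Y), -1)) = Mul(2, Y, Pow(Add(-3, Y), -1)))
Function('f')(I) = Pow(I, 3)
Mul(Add(Pow(-7, -1), Function('f')(E)), Function('b')(P)) = Mul(Add(Pow(-7, -1), Pow(-6, 3)), Mul(2, 0, Pow(Add(-3, 0), -1))) = Mul(Add(Rational(-1, 7), -216), Mul(2, 0, Pow(-3, -1))) = Mul(Rational(-1513, 7), Mul(2, 0, Rational(-1, 3))) = Mul(Rational(-1513, 7), 0) = 0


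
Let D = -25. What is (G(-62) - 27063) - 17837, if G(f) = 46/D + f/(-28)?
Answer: -15714869/350 ≈ -44900.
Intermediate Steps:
G(f) = -46/25 - f/28 (G(f) = 46/(-25) + f/(-28) = 46*(-1/25) + f*(-1/28) = -46/25 - f/28)
(G(-62) - 27063) - 17837 = ((-46/25 - 1/28*(-62)) - 27063) - 17837 = ((-46/25 + 31/14) - 27063) - 17837 = (131/350 - 27063) - 17837 = -9471919/350 - 17837 = -15714869/350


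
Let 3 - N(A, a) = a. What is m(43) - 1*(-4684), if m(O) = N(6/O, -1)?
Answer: 4688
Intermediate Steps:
N(A, a) = 3 - a
m(O) = 4 (m(O) = 3 - 1*(-1) = 3 + 1 = 4)
m(43) - 1*(-4684) = 4 - 1*(-4684) = 4 + 4684 = 4688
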